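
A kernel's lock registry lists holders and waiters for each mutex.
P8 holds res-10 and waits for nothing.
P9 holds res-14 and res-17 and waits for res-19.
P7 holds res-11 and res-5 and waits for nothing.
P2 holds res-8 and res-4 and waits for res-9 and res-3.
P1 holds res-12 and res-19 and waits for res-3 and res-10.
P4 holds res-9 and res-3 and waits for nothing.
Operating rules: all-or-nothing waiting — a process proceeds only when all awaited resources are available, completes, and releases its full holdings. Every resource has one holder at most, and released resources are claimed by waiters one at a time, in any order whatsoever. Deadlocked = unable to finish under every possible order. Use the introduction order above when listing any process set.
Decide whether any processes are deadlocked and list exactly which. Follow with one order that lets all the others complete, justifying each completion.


No process is deadlocked.
Key observation: there is no circular wait here — follow any chain and it reaches a process that is free to run now.
One completion order for the rest: P4, P8, P1, P7, P9, P2.
Step-by-step check:
  P4 waits on nothing -> runs at once and releases res-9 and res-3
  P8 waits on nothing -> runs at once and releases res-10
  P1: everything it awaited (res-3 and res-10) is free; runs, freeing res-12 and res-19
  P7 waits on nothing -> runs at once and releases res-11 and res-5
  P9: everything it awaited (res-19) is free; runs, freeing res-14 and res-17
  P2: everything it awaited (res-9 and res-3) is free; runs, freeing res-8 and res-4


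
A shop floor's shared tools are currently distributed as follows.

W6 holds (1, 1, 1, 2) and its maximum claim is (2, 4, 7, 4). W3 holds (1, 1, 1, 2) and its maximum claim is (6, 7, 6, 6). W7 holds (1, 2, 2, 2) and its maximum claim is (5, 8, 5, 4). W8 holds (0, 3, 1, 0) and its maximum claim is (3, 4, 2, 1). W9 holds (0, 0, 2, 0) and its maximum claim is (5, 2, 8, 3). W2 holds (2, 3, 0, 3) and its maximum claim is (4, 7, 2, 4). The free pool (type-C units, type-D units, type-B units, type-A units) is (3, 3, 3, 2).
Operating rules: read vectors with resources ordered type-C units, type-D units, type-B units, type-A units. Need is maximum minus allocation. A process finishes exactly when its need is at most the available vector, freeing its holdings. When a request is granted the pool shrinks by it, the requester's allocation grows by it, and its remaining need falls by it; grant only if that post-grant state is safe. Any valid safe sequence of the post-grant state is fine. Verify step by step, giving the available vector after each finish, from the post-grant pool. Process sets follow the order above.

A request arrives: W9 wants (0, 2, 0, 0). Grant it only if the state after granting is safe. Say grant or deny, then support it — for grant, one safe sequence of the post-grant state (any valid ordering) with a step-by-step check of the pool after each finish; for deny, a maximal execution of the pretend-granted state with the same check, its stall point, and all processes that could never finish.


GRANT: granting preserves safety; a valid post-grant sequence is W8, W2, W7, W3, W6, W9.
Key observation: the grant leaves (3, 1, 3, 2) free — enough for W8, whose release restarts the cascade.
Check on the post-grant state, step by step:
  pool = (3, 1, 3, 2)
  W8: need (3, 1, 1, 1) fits (3, 1, 3, 2); releases (0, 3, 1, 0), pool now (3, 4, 4, 2)
  W2: need (2, 4, 2, 1) fits (3, 4, 4, 2); releases (2, 3, 0, 3), pool now (5, 7, 4, 5)
  W7: need (4, 6, 3, 2) fits (5, 7, 4, 5); releases (1, 2, 2, 2), pool now (6, 9, 6, 7)
  W3: need (5, 6, 5, 4) fits (6, 9, 6, 7); releases (1, 1, 1, 2), pool now (7, 10, 7, 9)
  W6: need (1, 3, 6, 2) fits (7, 10, 7, 9); releases (1, 1, 1, 2), pool now (8, 11, 8, 11)
  W9: need (5, 0, 6, 3) fits (8, 11, 8, 11); releases (0, 2, 2, 0), pool now (8, 13, 10, 11)


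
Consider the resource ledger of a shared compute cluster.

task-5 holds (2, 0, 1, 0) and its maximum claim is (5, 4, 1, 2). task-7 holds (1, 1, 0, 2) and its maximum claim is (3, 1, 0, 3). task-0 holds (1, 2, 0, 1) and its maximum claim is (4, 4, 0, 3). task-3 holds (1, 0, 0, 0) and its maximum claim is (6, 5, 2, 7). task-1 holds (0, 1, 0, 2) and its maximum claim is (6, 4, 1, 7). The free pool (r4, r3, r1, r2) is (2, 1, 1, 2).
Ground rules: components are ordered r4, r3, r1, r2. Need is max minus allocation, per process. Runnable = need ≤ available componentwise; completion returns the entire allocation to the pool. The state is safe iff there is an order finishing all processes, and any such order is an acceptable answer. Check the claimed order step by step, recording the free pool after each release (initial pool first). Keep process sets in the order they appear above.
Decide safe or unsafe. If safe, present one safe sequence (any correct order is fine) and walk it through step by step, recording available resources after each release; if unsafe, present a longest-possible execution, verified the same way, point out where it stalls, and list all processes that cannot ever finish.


SAFE. One safe sequence: task-7, task-0, task-5, task-1, task-3.
Key observation: the order's first zero-slack moment is task-7 ((2, 0, 0, 1) needed, (2, 1, 1, 2) free — a requested resource with nothing to spare).
Walking it through:
  pool = (2, 1, 1, 2)
  run task-7 (needs (2, 0, 0, 1), free (2, 1, 1, 2)); after release of (1, 1, 0, 2) the pool is (3, 2, 1, 4)
  run task-0 (needs (3, 2, 0, 2), free (3, 2, 1, 4)); after release of (1, 2, 0, 1) the pool is (4, 4, 1, 5)
  run task-5 (needs (3, 4, 0, 2), free (4, 4, 1, 5)); after release of (2, 0, 1, 0) the pool is (6, 4, 2, 5)
  run task-1 (needs (6, 3, 1, 5), free (6, 4, 2, 5)); after release of (0, 1, 0, 2) the pool is (6, 5, 2, 7)
  run task-3 (needs (5, 5, 2, 7), free (6, 5, 2, 7)); after release of (1, 0, 0, 0) the pool is (7, 5, 2, 7)


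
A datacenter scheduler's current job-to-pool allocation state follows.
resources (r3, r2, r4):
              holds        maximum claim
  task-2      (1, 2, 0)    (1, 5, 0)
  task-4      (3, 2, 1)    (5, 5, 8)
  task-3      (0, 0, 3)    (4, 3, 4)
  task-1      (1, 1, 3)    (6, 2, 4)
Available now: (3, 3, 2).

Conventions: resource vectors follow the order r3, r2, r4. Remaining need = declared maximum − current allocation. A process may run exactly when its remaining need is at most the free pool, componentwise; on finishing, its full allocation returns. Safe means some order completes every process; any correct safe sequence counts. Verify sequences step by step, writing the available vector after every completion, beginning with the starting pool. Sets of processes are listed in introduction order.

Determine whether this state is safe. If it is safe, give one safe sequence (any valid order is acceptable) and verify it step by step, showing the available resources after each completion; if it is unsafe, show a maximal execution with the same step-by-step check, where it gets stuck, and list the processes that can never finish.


UNSAFE — no complete ordering exists.
Key observation: after task-2, task-3 the pool peaks at (4, 5, 5), and each blocked process is short somewhere: task-4 on r4; task-1 on r3.
Going as far as possible: task-2, task-3; after that, nothing fits. Walking it through:
  pool = (3, 3, 2)
  task-2: need (0, 3, 0) fits (3, 3, 2); releases (1, 2, 0), pool now (4, 5, 2)
  task-3: need (4, 3, 1) fits (4, 5, 2); releases (0, 0, 3), pool now (4, 5, 5)
  task-4 cannot run: need (2, 3, 7) vs free (4, 5, 5) (insufficient r4)
  task-1 cannot run: need (5, 1, 1) vs free (4, 5, 5) (insufficient r3)
Permanently blocked: task-4 and task-1.


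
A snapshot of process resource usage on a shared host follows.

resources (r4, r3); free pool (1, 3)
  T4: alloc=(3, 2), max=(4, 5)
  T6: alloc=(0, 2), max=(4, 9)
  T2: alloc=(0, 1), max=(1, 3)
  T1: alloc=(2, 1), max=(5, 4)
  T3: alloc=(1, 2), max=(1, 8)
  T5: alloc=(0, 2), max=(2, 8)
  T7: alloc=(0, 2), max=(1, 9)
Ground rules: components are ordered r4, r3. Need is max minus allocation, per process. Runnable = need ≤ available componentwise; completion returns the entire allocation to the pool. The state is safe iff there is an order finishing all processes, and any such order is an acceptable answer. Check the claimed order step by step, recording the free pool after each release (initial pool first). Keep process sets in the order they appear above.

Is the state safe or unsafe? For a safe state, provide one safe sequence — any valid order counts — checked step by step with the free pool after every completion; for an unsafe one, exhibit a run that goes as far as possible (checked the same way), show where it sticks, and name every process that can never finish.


The state is SAFE; one workable sequence: T4, T2, T5, T1, T3, T7, T6.
Key observation: T4 marks the first exact bind of the order: its need (1, 3) fits the free (1, 3) with zero slack on a requested resource.
Check, step by step:
  pool = (1, 3)
  T4: need (1, 3) fits (1, 3); releases (3, 2), pool now (4, 5)
  T2: need (1, 2) fits (4, 5); releases (0, 1), pool now (4, 6)
  T5: need (2, 6) fits (4, 6); releases (0, 2), pool now (4, 8)
  T1: need (3, 3) fits (4, 8); releases (2, 1), pool now (6, 9)
  T3: need (0, 6) fits (6, 9); releases (1, 2), pool now (7, 11)
  T7: need (1, 7) fits (7, 11); releases (0, 2), pool now (7, 13)
  T6: need (4, 7) fits (7, 13); releases (0, 2), pool now (7, 15)


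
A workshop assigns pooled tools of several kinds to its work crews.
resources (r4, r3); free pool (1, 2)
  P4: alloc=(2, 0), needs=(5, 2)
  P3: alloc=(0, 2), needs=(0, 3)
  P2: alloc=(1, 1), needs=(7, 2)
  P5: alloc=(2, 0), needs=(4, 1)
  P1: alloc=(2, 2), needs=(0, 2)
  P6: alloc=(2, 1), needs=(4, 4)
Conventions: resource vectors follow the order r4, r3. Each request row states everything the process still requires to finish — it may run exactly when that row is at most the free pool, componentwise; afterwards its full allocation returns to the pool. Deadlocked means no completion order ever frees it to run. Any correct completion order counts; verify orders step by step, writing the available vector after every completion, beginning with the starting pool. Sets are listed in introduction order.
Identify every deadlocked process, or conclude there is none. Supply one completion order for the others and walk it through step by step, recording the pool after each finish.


Deadlocked: P4, P2, P5 and P6.
Key observation: after P1, P3 complete, (3, 6) is the best the pool ever gets, yet each leftover process wants more r4.
The rest can finish in the order P1, P3. Walking it through:
  pool = (1, 2)
  P1: need (0, 2) fits (1, 2); releases (2, 2), pool now (3, 4)
  P3: need (0, 3) fits (3, 4); releases (0, 2), pool now (3, 6)
The stuck group stays short no matter what:
  blocked: P4 wants (5, 2), pool (3, 6) — not enough r4
  blocked: P2 wants (7, 2), pool (3, 6) — not enough r4
  blocked: P5 wants (4, 1), pool (3, 6) — not enough r4
  blocked: P6 wants (4, 4), pool (3, 6) — not enough r4


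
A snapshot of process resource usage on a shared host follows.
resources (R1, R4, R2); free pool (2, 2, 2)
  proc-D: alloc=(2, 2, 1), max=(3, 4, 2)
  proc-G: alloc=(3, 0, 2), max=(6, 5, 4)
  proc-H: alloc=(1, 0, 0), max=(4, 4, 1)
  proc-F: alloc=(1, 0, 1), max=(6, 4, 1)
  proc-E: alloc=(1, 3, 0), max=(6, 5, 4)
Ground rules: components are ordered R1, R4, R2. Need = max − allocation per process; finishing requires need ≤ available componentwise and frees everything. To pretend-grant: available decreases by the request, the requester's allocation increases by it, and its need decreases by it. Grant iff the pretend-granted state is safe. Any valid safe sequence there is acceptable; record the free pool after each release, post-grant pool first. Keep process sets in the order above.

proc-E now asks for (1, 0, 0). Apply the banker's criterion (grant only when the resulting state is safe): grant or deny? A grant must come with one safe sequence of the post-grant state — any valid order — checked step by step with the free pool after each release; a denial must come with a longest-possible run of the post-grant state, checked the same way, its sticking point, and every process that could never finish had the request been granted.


DENY — the pretend-granted state is unsafe.
Key observation: after proc-D, proc-H the pool peaks at (4, 4, 3), and each blocked process is short somewhere: proc-G on R4; proc-F on R1; proc-E on R2.
On the post-grant state, proc-D, proc-H is a maximal run — nothing extends it. Verifying each step:
  pool = (1, 2, 2)
  proc-D needs (1, 2, 1) <= (1, 2, 2) -> finishes; pool += (2, 2, 1) = (3, 4, 3)
  proc-H needs (3, 4, 1) <= (3, 4, 3) -> finishes; pool += (1, 0, 0) = (4, 4, 3)
  blocked: proc-G wants (3, 5, 2), pool (4, 4, 3) — not enough R4
  blocked: proc-F wants (5, 4, 0), pool (4, 4, 3) — not enough R1
  blocked: proc-E wants (4, 2, 4), pool (4, 4, 3) — not enough R2
Had the request been granted, proc-G, proc-F and proc-E could never finish.


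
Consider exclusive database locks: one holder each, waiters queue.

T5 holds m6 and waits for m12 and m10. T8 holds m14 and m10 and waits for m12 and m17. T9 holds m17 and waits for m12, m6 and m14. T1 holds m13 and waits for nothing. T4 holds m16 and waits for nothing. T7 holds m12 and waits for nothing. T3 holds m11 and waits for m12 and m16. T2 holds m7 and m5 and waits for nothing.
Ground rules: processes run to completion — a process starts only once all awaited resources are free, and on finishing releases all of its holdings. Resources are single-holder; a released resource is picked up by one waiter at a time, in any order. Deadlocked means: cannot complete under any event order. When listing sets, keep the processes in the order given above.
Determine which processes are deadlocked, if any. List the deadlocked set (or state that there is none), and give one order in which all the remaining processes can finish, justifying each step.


Deadlocked set: T5, T8 and T9.
Key observation: nobody on the ring T5 -> T8 -> T9 -> T5 can start until another member finishes, which never happens; no other process is dragged down with it.
One completion order for the rest: T4, T2, T7, T3, T1.
Walking it through:
  T4: no waits; runs immediately, freeing m16
  T2: no waits; runs immediately, freeing m7 and m5
  T7: no waits; runs immediately, freeing m12
  T3 waits on m12 and m16 — all released -> runs and releases m11
  T1: no waits; runs immediately, freeing m13


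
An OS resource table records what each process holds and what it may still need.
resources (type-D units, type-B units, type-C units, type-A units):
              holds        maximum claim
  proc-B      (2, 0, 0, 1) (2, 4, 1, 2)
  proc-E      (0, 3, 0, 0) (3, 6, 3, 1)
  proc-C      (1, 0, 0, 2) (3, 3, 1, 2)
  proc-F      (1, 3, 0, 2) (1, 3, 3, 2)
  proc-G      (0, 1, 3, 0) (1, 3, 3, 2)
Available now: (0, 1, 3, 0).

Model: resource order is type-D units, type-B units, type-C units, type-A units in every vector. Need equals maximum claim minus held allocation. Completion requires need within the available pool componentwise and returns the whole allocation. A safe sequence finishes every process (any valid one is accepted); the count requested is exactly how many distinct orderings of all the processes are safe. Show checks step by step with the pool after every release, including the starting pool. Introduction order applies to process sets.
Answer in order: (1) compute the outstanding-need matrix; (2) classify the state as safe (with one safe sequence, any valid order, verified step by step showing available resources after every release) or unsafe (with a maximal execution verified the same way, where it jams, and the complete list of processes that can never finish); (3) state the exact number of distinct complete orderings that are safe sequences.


(1) Outstanding need per process (order type-D units, type-B units, type-C units, type-A units):
  proc-B: (0, 4, 1, 1)
  proc-E: (3, 3, 3, 1)
  proc-C: (2, 3, 1, 0)
  proc-F: (0, 0, 3, 0)
  proc-G: (1, 2, 0, 2)
(2) The state is SAFE; one workable sequence: proc-F, proc-G, proc-B, proc-C, proc-E.
Key observation: the order's first zero-slack moment is proc-F ((0, 0, 3, 0) needed, (0, 1, 3, 0) free — a requested resource with nothing to spare).
Step-by-step check:
  pool = (0, 1, 3, 0)
  proc-F: need (0, 0, 3, 0) fits (0, 1, 3, 0); releases (1, 3, 0, 2), pool now (1, 4, 3, 2)
  proc-G: need (1, 2, 0, 2) fits (1, 4, 3, 2); releases (0, 1, 3, 0), pool now (1, 5, 6, 2)
  proc-B: need (0, 4, 1, 1) fits (1, 5, 6, 2); releases (2, 0, 0, 1), pool now (3, 5, 6, 3)
  proc-C: need (2, 3, 1, 0) fits (3, 5, 6, 3); releases (1, 0, 0, 2), pool now (4, 5, 6, 5)
  proc-E: need (3, 3, 3, 1) fits (4, 5, 6, 5); releases (0, 3, 0, 0), pool now (4, 8, 6, 5)
(3) The exact count: 8 of the possible complete orderings are safe sequences.


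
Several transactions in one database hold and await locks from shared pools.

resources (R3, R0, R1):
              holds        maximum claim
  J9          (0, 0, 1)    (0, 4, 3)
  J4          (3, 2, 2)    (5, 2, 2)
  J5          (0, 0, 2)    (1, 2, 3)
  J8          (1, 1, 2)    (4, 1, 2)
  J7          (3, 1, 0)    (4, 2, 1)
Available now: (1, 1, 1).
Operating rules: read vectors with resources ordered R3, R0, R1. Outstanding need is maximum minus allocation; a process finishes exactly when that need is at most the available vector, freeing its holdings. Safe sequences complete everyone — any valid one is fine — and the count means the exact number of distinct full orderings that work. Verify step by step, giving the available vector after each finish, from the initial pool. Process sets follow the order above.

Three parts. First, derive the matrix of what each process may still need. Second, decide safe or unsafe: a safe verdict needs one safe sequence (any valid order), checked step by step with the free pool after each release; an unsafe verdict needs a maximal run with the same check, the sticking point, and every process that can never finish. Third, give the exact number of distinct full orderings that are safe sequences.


(1) Need matrix, components ordered R3, R0, R1:
  J9: (0, 4, 2)
  J4: (2, 0, 0)
  J5: (1, 2, 1)
  J8: (3, 0, 0)
  J7: (1, 1, 1)
(2) The state is SAFE; one workable sequence: J7, J4, J5, J8, J9.
Key observation: the first exact fit in this order is J7 — it needs (1, 1, 1) with (1, 1, 1) free, meeting a requested resource to the last unit.
Verifying each step:
  pool = (1, 1, 1)
  J7: need (1, 1, 1) fits (1, 1, 1); releases (3, 1, 0), pool now (4, 2, 1)
  J4: need (2, 0, 0) fits (4, 2, 1); releases (3, 2, 2), pool now (7, 4, 3)
  J5: need (1, 2, 1) fits (7, 4, 3); releases (0, 0, 2), pool now (7, 4, 5)
  J8: need (3, 0, 0) fits (7, 4, 5); releases (1, 1, 2), pool now (8, 5, 7)
  J9: need (0, 4, 2) fits (8, 5, 7); releases (0, 0, 1), pool now (8, 5, 8)
(3) Precisely 12 of the possible complete orderings are safe sequences.


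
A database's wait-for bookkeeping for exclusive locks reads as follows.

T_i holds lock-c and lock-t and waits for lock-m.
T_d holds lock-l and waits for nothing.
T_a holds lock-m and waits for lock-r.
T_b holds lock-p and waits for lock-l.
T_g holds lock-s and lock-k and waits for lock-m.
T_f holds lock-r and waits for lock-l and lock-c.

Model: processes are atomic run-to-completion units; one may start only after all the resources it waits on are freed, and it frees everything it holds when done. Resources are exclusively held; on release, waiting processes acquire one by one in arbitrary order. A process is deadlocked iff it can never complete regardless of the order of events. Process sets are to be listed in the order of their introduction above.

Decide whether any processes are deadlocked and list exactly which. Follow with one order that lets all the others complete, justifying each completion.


Deadlocked: T_i, T_a, T_g and T_f.
Key observation: the wait chain closes on itself along T_i -> T_a -> T_f -> T_i; T_g waits into the deadlock from upstream.
One completion order for the rest: T_d, T_b.
Walking it through:
  T_d: no waits; runs immediately, freeing lock-l
  T_b waits on lock-l — all released -> runs and releases lock-p


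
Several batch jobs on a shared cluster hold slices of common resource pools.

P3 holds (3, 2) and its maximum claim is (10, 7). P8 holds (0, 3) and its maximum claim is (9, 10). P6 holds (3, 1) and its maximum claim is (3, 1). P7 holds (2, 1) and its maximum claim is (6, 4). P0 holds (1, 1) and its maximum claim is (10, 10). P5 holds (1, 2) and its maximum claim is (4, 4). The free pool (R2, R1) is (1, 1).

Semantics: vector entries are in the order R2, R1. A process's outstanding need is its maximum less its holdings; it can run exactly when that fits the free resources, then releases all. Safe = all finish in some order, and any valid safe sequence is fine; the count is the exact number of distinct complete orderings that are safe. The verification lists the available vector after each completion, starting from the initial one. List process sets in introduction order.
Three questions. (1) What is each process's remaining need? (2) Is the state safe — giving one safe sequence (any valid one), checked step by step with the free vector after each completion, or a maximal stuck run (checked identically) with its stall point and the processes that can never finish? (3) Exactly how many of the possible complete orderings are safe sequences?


(1) Need matrix, components ordered R2, R1:
  P3: (7, 5)
  P8: (9, 7)
  P6: (0, 0)
  P7: (4, 3)
  P0: (9, 9)
  P5: (3, 2)
(2) The state is SAFE; one workable sequence: P6, P5, P7, P3, P8, P0.
Key observation: P5 marks the first exact bind of the order: its need (3, 2) fits the free (4, 2) with zero slack on a requested resource.
Check, step by step:
  pool = (1, 1)
  run P6 (needs (0, 0), free (1, 1)); after release of (3, 1) the pool is (4, 2)
  run P5 (needs (3, 2), free (4, 2)); after release of (1, 2) the pool is (5, 4)
  run P7 (needs (4, 3), free (5, 4)); after release of (2, 1) the pool is (7, 5)
  run P3 (needs (7, 5), free (7, 5)); after release of (3, 2) the pool is (10, 7)
  run P8 (needs (9, 7), free (10, 7)); after release of (0, 3) the pool is (10, 10)
  run P0 (needs (9, 9), free (10, 10)); after release of (1, 1) the pool is (11, 11)
(3) The exact count: 1 of the possible complete orderings is a safe sequence.


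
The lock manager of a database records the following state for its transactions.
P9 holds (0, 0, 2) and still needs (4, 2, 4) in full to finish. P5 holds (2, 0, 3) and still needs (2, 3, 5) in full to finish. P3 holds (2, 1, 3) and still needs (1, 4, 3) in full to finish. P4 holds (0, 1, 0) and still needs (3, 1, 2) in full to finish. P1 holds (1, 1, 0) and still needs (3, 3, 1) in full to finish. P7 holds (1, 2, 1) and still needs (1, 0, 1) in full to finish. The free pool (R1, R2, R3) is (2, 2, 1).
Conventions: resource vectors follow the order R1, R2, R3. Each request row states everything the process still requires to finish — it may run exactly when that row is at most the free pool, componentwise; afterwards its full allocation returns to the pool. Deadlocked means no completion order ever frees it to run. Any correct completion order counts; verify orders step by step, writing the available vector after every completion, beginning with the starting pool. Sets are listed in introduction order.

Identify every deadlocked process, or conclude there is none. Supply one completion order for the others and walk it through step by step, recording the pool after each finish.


The deadlocked set is P9, P5 and P3.
Key observation: the pool after P7, P4, P1 is (4, 6, 2); every surviving request exceeds it in R3, so progress ends there.
A valid finishing order for the others: P7, P4, P1. Check, step by step:
  pool = (2, 2, 1)
  P7: need (1, 0, 1) fits (2, 2, 1); releases (1, 2, 1), pool now (3, 4, 2)
  P4: need (3, 1, 2) fits (3, 4, 2); releases (0, 1, 0), pool now (3, 5, 2)
  P1: need (3, 3, 1) fits (3, 5, 2); releases (1, 1, 0), pool now (4, 6, 2)
The stuck group stays short no matter what:
  blocked: P9 wants (4, 2, 4), pool (4, 6, 2) — not enough R3
  blocked: P5 wants (2, 3, 5), pool (4, 6, 2) — not enough R3
  blocked: P3 wants (1, 4, 3), pool (4, 6, 2) — not enough R3


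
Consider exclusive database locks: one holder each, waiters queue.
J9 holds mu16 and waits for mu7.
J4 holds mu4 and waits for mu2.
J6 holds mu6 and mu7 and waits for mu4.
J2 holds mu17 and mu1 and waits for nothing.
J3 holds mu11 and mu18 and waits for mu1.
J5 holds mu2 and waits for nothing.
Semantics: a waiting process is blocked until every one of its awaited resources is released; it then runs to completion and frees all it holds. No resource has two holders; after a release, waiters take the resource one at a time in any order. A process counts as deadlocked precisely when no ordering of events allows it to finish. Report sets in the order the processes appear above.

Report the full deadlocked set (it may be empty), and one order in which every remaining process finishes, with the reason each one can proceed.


No process is deadlocked.
Key observation: all waits point, directly or indirectly, at processes that can finish, so nothing is permanently blocked.
One completion order for the rest: J2, J3, J5, J4, J6, J9.
Verifying each step:
  J2: no waits; runs immediately, freeing mu17 and mu1
  run J3 (all its waits — mu1 — are resolved); releases mu11 and mu18
  J5: no waits; runs immediately, freeing mu2
  run J4 (all its waits — mu2 — are resolved); releases mu4
  run J6 (all its waits — mu4 — are resolved); releases mu6 and mu7
  run J9 (all its waits — mu7 — are resolved); releases mu16


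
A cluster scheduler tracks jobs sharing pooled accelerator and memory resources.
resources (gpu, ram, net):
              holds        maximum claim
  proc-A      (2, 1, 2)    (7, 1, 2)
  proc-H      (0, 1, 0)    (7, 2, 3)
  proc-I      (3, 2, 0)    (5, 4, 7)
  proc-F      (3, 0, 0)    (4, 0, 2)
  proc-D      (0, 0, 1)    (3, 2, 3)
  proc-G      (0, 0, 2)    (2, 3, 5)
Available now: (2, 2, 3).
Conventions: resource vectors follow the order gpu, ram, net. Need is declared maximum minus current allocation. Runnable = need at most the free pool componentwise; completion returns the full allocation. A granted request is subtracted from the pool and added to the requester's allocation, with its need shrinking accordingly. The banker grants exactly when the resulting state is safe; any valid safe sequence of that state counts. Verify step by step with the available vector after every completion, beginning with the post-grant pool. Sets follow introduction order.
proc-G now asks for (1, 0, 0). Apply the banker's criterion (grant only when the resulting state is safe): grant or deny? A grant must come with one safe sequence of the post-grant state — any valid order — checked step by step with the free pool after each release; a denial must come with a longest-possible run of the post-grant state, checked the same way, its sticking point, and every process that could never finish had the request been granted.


DENY — the pretend-granted state is unsafe.
Key observation: after proc-F, proc-D the pool peaks at (4, 2, 4), and each blocked process is short somewhere: proc-A on gpu; proc-H on gpu; proc-I on net; proc-G on ram.
On the post-grant state, proc-F, proc-D is a maximal run — nothing extends it. Step-by-step check:
  pool = (1, 2, 3)
  proc-F needs (1, 0, 2) <= (1, 2, 3) -> finishes; pool += (3, 0, 0) = (4, 2, 3)
  proc-D needs (3, 2, 2) <= (4, 2, 3) -> finishes; pool += (0, 0, 1) = (4, 2, 4)
  proc-A cannot run: need (5, 0, 0) vs free (4, 2, 4) (insufficient gpu)
  proc-H cannot run: need (7, 1, 3) vs free (4, 2, 4) (insufficient gpu)
  proc-I cannot run: need (2, 2, 7) vs free (4, 2, 4) (insufficient net)
  proc-G cannot run: need (1, 3, 3) vs free (4, 2, 4) (insufficient ram)
Processes that could never finish after the grant: proc-A, proc-H, proc-I and proc-G.


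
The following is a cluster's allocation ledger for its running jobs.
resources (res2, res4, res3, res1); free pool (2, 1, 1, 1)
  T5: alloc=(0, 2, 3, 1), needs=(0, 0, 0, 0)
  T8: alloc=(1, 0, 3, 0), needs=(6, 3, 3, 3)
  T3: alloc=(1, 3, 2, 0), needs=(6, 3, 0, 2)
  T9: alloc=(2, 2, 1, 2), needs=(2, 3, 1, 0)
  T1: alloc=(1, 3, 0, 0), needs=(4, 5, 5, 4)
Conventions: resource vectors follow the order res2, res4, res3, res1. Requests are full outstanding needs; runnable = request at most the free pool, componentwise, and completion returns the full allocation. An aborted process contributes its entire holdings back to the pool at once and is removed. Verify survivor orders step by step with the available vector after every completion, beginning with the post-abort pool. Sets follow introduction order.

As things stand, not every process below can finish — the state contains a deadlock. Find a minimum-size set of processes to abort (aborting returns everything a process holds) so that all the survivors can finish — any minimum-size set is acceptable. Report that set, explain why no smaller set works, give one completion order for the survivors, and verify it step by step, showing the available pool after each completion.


Abort T3.
Key observation: no ordering could ever have run T8 before the abort of T3; with (1, 3, 2, 0) back in the pool it fits at step 4.
Minimality: the empty abort set fails — the state is deadlocked as it stands.
Survivors finish in the order: T9, T5, T1, T8. Verifying each step (pool after the aborts first):
  pool = (3, 4, 3, 1)
  T9: need (2, 3, 1, 0) fits (3, 4, 3, 1); releases (2, 2, 1, 2), pool now (5, 6, 4, 3)
  T5: need (0, 0, 0, 0) fits (5, 6, 4, 3); releases (0, 2, 3, 1), pool now (5, 8, 7, 4)
  T1: need (4, 5, 5, 4) fits (5, 8, 7, 4); releases (1, 3, 0, 0), pool now (6, 11, 7, 4)
  T8: need (6, 3, 3, 3) fits (6, 11, 7, 4); releases (1, 0, 3, 0), pool now (7, 11, 10, 4)


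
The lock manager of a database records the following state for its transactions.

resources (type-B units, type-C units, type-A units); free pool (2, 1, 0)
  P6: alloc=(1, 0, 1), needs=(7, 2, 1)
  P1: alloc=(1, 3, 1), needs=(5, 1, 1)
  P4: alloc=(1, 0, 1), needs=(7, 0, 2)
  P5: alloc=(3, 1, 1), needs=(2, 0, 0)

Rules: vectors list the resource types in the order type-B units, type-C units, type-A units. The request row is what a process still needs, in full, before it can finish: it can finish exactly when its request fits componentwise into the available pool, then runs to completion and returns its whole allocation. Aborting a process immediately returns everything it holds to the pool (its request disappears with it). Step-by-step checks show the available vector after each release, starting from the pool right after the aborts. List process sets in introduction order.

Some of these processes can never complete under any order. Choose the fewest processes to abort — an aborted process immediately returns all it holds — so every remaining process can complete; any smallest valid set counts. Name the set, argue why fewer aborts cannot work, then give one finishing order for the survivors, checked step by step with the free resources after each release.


Minimum abort set: P6.
Key observation: the deadlocked P4 becomes finishable only because P6 released (1, 0, 1); it completes at step 3 below.
No smaller set exists: with zero aborts the deadlock remains.
The survivors complete as P5, P1, P4. Step-by-step check (starting from the post-abort pool):
  pool = (3, 1, 1)
  run P5 (needs (2, 0, 0), free (3, 1, 1)); after release of (3, 1, 1) the pool is (6, 2, 2)
  run P1 (needs (5, 1, 1), free (6, 2, 2)); after release of (1, 3, 1) the pool is (7, 5, 3)
  run P4 (needs (7, 0, 2), free (7, 5, 3)); after release of (1, 0, 1) the pool is (8, 5, 4)


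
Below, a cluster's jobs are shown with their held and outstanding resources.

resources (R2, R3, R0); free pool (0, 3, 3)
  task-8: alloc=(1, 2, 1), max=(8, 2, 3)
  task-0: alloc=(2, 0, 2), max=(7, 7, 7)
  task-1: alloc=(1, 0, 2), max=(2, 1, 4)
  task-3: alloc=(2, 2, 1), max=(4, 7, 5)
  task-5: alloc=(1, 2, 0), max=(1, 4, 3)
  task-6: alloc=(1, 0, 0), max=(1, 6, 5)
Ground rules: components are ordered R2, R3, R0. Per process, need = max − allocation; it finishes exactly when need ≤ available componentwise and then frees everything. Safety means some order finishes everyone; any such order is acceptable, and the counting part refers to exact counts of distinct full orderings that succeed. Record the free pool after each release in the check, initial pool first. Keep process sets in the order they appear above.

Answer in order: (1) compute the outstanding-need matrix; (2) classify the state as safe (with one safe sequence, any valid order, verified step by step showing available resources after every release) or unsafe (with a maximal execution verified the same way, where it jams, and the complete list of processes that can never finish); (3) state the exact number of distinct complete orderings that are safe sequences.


(1) Need matrix, components ordered R2, R3, R0:
  task-8: (7, 0, 2)
  task-0: (5, 7, 5)
  task-1: (1, 1, 2)
  task-3: (2, 5, 4)
  task-5: (0, 2, 3)
  task-6: (0, 6, 5)
(2) SAFE, for example via the order task-5, task-1, task-3, task-6, task-0, task-8.
Key observation: the order's first zero-slack moment is task-5 ((0, 2, 3) needed, (0, 3, 3) free — a requested resource with nothing to spare).
Verifying each step:
  pool = (0, 3, 3)
  run task-5 (needs (0, 2, 3), free (0, 3, 3)); after release of (1, 2, 0) the pool is (1, 5, 3)
  run task-1 (needs (1, 1, 2), free (1, 5, 3)); after release of (1, 0, 2) the pool is (2, 5, 5)
  run task-3 (needs (2, 5, 4), free (2, 5, 5)); after release of (2, 2, 1) the pool is (4, 7, 6)
  run task-6 (needs (0, 6, 5), free (4, 7, 6)); after release of (1, 0, 0) the pool is (5, 7, 6)
  run task-0 (needs (5, 7, 5), free (5, 7, 6)); after release of (2, 0, 2) the pool is (7, 7, 8)
  run task-8 (needs (7, 0, 2), free (7, 7, 8)); after release of (1, 2, 1) the pool is (8, 9, 9)
(3) The exact count: 1 of the possible complete orderings is a safe sequence.


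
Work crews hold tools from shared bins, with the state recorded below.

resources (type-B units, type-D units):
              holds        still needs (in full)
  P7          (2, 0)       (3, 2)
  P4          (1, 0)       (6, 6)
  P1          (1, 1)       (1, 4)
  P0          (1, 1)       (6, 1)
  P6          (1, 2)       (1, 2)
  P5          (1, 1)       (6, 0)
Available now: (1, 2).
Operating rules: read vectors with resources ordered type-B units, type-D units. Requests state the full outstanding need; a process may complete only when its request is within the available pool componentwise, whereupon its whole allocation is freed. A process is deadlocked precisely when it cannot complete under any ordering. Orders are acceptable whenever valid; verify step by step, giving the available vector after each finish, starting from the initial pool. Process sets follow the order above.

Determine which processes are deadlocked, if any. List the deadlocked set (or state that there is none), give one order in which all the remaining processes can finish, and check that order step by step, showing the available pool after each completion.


Deadlocked set: P4, P0 and P5.
Key observation: no order helps: past P6, P1, P7, the free pool tops out at (5, 5), below what each blocked process needs in type-B units.
The rest can finish in the order P6, P1, P7. Check, step by step:
  pool = (1, 2)
  P6 needs (1, 2) <= (1, 2) -> finishes; pool += (1, 2) = (2, 4)
  P1 needs (1, 4) <= (2, 4) -> finishes; pool += (1, 1) = (3, 5)
  P7 needs (3, 2) <= (3, 5) -> finishes; pool += (2, 0) = (5, 5)
The stuck group stays short no matter what:
  blocked: P4 wants (6, 6), pool (5, 5) — not enough type-B units and type-D units
  blocked: P0 wants (6, 1), pool (5, 5) — not enough type-B units
  blocked: P5 wants (6, 0), pool (5, 5) — not enough type-B units


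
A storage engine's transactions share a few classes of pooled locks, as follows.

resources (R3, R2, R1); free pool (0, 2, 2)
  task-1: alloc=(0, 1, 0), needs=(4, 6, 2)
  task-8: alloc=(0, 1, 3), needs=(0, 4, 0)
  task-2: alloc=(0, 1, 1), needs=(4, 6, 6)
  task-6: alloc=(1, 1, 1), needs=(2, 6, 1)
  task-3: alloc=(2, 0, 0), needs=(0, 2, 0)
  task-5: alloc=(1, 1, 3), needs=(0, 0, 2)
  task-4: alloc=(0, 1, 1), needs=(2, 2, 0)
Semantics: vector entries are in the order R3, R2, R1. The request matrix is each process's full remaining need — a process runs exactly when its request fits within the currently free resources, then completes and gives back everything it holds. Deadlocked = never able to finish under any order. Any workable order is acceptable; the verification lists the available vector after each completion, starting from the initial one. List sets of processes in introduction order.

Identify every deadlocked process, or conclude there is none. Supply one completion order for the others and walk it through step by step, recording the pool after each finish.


Deadlocked: task-1, task-2 and task-6.
Key observation: R2 is the bottleneck — with task-3, task-4, task-5, task-8 done the pool holds (3, 5, 9), short of every remaining need.
One completion order for the rest: task-3, task-4, task-5, task-8. Walking it through:
  pool = (0, 2, 2)
  task-3: need (0, 2, 0) fits (0, 2, 2); releases (2, 0, 0), pool now (2, 2, 2)
  task-4: need (2, 2, 0) fits (2, 2, 2); releases (0, 1, 1), pool now (2, 3, 3)
  task-5: need (0, 0, 2) fits (2, 3, 3); releases (1, 1, 3), pool now (3, 4, 6)
  task-8: need (0, 4, 0) fits (3, 4, 6); releases (0, 1, 3), pool now (3, 5, 9)
The stuck group stays short no matter what:
  task-1 still needs (4, 6, 2) but only (3, 5, 9) is free — short on R3 and R2
  task-2 still needs (4, 6, 6) but only (3, 5, 9) is free — short on R3 and R2
  task-6 still needs (2, 6, 1) but only (3, 5, 9) is free — short on R2


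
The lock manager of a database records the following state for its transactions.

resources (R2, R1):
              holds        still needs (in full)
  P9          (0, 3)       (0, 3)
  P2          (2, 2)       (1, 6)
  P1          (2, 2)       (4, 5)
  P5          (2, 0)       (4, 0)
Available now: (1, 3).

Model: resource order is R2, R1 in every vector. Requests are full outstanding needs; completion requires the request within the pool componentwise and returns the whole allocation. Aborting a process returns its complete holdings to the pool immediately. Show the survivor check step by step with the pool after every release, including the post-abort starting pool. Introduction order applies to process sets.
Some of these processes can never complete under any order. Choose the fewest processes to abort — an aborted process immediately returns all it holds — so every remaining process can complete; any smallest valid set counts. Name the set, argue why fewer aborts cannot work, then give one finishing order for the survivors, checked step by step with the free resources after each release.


Abort P1.
Key observation: the returned (2, 2) from P1 is what brings P5 — unrunnable before, under any order — into play at step 3.
Why nothing smaller works: aborting no one leaves the state deadlocked as given.
The survivors complete as P9, P2, P5. Step-by-step check (starting from the post-abort pool):
  pool = (3, 5)
  P9: need (0, 3) fits (3, 5); releases (0, 3), pool now (3, 8)
  P2: need (1, 6) fits (3, 8); releases (2, 2), pool now (5, 10)
  P5: need (4, 0) fits (5, 10); releases (2, 0), pool now (7, 10)


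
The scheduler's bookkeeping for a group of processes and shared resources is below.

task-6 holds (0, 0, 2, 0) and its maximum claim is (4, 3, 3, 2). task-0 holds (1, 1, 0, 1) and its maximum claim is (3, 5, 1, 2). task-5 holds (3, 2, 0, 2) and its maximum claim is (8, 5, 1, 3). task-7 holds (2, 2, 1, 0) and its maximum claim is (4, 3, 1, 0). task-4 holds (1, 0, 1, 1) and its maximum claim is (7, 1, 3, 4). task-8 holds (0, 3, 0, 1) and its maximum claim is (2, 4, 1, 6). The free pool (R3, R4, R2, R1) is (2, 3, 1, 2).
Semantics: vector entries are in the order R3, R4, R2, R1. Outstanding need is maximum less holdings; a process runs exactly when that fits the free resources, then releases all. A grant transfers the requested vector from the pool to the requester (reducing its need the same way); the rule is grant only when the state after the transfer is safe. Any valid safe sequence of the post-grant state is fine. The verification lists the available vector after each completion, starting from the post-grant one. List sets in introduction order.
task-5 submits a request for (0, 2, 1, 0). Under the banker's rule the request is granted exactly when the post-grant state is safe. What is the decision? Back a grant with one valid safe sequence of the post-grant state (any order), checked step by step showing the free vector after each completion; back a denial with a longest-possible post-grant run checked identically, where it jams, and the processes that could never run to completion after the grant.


DENY. Granting would leave the state unsafe.
Key observation: after task-7, task-6 the pool peaks at (4, 3, 3, 2), and each blocked process is short somewhere: task-0 on R4; task-5 on R3; task-4 on R3, R1; task-8 on R1.
On the post-grant state, task-7, task-6 is a maximal run — nothing extends it. Verifying each step:
  pool = (2, 1, 0, 2)
  task-7 needs (2, 1, 0, 0) <= (2, 1, 0, 2) -> finishes; pool += (2, 2, 1, 0) = (4, 3, 1, 2)
  task-6 needs (4, 3, 1, 2) <= (4, 3, 1, 2) -> finishes; pool += (0, 0, 2, 0) = (4, 3, 3, 2)
  task-0 cannot run: need (2, 4, 1, 1) vs free (4, 3, 3, 2) (insufficient R4)
  task-5 cannot run: need (5, 1, 0, 1) vs free (4, 3, 3, 2) (insufficient R3)
  task-4 cannot run: need (6, 1, 2, 3) vs free (4, 3, 3, 2) (insufficient R3 and R1)
  task-8 cannot run: need (2, 1, 1, 5) vs free (4, 3, 3, 2) (insufficient R1)
Post-grant, the permanently blocked set is task-0, task-5, task-4 and task-8.
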